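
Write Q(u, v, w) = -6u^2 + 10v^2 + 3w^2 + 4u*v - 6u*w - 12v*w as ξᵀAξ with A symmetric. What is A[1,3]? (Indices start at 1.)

-3

The coefficient of u·w in Q is -6. For a symmetric A this equals A[1,3] + A[3,1] = 2·A[1,3].
So A[1,3] = -6/2 = -3.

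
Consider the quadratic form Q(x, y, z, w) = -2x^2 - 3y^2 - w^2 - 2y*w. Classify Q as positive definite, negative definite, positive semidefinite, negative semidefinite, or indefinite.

The symmetric matrix is A = [[-2, 0, 0, 0], [0, -3, 0, -1], [0, 0, 0, 0], [0, -1, 0, -1]].
Row-reducing A symmetrically gives the diagonal entries -2, -3, 0, -2/3.
Counting signs: 3 negative, 1 zero.
Hence Q is negative semidefinite.

negative semidefinite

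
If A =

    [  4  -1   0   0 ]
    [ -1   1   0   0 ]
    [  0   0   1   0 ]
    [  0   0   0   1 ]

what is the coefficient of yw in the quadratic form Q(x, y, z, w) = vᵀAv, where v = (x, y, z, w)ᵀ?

The coefficient of yw is A[2,4] + A[4,2] = 2·0 = 0.

0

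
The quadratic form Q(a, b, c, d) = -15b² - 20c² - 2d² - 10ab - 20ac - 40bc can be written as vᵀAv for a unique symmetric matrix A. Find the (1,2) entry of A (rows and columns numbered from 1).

-5

The coefficient of a·b in Q is -10. For a symmetric A this equals A[1,2] + A[2,1] = 2·A[1,2].
So A[1,2] = -10/2 = -5.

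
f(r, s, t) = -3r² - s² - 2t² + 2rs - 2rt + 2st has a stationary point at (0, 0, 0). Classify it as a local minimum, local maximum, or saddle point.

The Hessian at the origin is H = [[-6, 2, -2], [2, -2, 2], [-2, 2, -4]].
Row-reducing H symmetrically gives the diagonal entries -6, -4/3, -2.
That gives 3 negative pivots.
H is negative definite, so the origin is a strict local maximum.

local maximum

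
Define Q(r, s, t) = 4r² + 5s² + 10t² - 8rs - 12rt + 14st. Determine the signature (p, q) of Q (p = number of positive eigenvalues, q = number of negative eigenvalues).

(2, 0)

The symmetric matrix is A = [[4, -4, -6], [-4, 5, 7], [-6, 7, 10]].
Row-reducing A symmetrically gives the diagonal entries 4, 1, 0.
That gives 2 positive, 1 zero pivots.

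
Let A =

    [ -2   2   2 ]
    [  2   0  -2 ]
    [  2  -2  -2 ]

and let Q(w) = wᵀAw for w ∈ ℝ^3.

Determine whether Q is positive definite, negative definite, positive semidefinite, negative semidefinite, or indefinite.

Applying the same elementary operations to the rows and columns of A produces a congruent diagonal matrix with entries -2, 2, 0.
Counting signs: 1 positive, 1 negative, 1 zero.
Hence Q is indefinite.

indefinite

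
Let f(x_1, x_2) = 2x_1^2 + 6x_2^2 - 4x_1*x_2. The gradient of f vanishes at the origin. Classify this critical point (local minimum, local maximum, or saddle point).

local minimum

The Hessian at the origin is H = [[4, -4], [-4, 12]].
det H = 4·12 − (-4)² = 32 > 0 and H[1,1] = 4 > 0, so H is positive definite.
Therefore the origin is a local minimum.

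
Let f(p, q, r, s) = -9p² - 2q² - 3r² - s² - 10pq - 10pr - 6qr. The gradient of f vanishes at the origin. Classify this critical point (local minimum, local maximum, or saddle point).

The Hessian at the origin is H = [[-18, -10, -10, 0], [-10, -4, -6, 0], [-10, -6, -6, 0], [0, 0, 0, -2]].
Applying the same elementary operations to the rows and columns of H produces a congruent diagonal matrix with entries -18, 14/9, -4/7, -2.
Counting signs: 1 positive, 3 negative.
H is indefinite, so the origin is a saddle point.

saddle point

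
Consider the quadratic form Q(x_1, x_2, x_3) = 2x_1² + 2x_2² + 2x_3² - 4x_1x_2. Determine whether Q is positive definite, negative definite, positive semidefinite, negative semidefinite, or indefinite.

positive semidefinite

The symmetric matrix is A = [[2, -2, 0], [-2, 2, 0], [0, 0, 2]].
Row-reducing A symmetrically gives the diagonal entries 2, 0, 2.
So there are 2 positive, 1 zero pivots.
Hence Q is positive semidefinite.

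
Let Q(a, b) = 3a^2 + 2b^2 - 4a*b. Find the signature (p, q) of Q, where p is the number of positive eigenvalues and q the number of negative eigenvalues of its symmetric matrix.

(2, 0)

The symmetric matrix is A = [[3, -2], [-2, 2]].
Congruent diagonalization of A (simultaneous row and column reduction) yields pivots 3, 2/3.
That gives 2 positive pivots.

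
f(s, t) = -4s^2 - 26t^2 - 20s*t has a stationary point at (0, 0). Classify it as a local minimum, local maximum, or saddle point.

The Hessian at the origin is H = [[-8, -20], [-20, -52]].
det H = -8·-52 − (-20)² = 16 > 0 and H[1,1] = -8 < 0, so H is negative definite.
Therefore the origin is a local maximum.

local maximum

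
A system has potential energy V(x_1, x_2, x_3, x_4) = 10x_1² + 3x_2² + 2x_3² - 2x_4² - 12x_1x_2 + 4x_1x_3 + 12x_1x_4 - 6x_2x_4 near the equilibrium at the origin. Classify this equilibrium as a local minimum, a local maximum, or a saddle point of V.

The Hessian at the origin is H = [[20, -12, 4, 12], [-12, 6, 0, -6], [4, 0, 4, 0], [12, -6, 0, -4]].
Congruent diagonalization of H (simultaneous row and column reduction) yields pivots 20, -6/5, 8, -10.
That gives 2 positive, 2 negative pivots.
H is indefinite, so the origin is a saddle point.

saddle point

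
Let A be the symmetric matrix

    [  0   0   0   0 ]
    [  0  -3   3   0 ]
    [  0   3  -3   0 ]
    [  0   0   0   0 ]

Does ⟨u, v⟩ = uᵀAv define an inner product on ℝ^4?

no

Applying the same elementary operations to the rows and columns of A produces a congruent diagonal matrix with entries 0, -3, 0, 0.
That gives 1 negative, 3 zero pivots.
Hence Q is negative semidefinite.
⟨·,·⟩ is an inner product exactly when A is positive definite.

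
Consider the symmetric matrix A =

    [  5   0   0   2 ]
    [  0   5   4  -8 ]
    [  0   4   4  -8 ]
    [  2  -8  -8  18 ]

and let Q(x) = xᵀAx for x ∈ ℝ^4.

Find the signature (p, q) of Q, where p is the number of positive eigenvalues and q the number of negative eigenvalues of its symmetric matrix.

(4, 0)

Symmetric row and column elimination reduces A to a congruent diagonal form with pivots 5, 5, 4/5, 6/5.
Counting signs: 4 positive.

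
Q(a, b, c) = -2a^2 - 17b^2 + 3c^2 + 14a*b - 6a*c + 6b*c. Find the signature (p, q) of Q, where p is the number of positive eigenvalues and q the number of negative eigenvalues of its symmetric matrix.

Write A = [[-2, 7, -3], [7, -17, 3], [-3, 3, 3]].
Congruent diagonalization of A (simultaneous row and column reduction) yields pivots -2, 15/2, 0.
That gives 1 positive, 1 negative, 1 zero pivots.

(1, 1)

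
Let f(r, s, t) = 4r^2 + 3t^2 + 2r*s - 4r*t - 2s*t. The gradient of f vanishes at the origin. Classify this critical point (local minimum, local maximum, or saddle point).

The Hessian at the origin is H = [[8, 2, -4], [2, 0, -2], [-4, -2, 6]].
Applying the same elementary operations to the rows and columns of H produces a congruent diagonal matrix with entries 8, -1/2, 6.
So there are 2 positive, 1 negative pivots.
H is indefinite, so the origin is a saddle point.

saddle point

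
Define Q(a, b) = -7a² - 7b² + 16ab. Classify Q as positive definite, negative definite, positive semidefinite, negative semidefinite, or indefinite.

Write A = [[-7, 8], [8, -7]].
Symmetric row and column elimination reduces A to a congruent diagonal form with pivots -7, 15/7.
So there are 1 positive, 1 negative pivots.
Hence Q is indefinite.

indefinite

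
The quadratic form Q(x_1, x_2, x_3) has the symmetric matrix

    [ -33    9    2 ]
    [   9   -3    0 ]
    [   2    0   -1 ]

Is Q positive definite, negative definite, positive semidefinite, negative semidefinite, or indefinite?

negative definite

Applying the same elementary operations to the rows and columns of A produces a congruent diagonal matrix with entries -33, -6/11, -1/3.
Counting signs: 3 negative.
Hence Q is negative definite.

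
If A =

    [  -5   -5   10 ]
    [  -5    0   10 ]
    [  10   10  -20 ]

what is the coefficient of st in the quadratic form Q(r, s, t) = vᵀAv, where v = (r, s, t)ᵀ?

The coefficient of st is A[2,3] + A[3,2] = 2·10 = 20.

20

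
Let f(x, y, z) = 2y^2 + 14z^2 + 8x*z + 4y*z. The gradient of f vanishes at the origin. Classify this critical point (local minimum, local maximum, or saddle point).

saddle point

The Hessian at the origin is H = [[0, 0, 8], [0, 4, 4], [8, 4, 28]].
H is indefinite, so the origin is a saddle point.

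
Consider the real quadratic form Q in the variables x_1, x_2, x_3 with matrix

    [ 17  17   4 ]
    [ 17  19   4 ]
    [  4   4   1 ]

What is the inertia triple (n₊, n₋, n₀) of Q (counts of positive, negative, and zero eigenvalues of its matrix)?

An LDLᵀ factorisation of A has diagonal entries 17, 2, 1/17.
So there are 3 positive pivots.

(3, 0, 0)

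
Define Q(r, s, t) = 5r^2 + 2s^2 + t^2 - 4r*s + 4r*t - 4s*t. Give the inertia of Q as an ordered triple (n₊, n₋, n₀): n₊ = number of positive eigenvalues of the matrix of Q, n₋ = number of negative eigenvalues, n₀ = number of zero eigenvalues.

The associated matrix is A = [[5, -2, 2], [-2, 2, -2], [2, -2, 1]].
Symmetric row and column elimination reduces A to a congruent diagonal form with pivots 5, 6/5, -1.
That gives 2 positive, 1 negative pivots.

(2, 1, 0)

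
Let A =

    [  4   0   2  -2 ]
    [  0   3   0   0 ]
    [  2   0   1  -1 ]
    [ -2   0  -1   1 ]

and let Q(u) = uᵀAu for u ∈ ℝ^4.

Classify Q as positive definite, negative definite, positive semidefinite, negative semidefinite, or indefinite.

positive semidefinite

Symmetric row and column elimination reduces A to a congruent diagonal form with pivots 4, 3, 0, 0.
So there are 2 positive, 2 zero pivots.
Hence Q is positive semidefinite.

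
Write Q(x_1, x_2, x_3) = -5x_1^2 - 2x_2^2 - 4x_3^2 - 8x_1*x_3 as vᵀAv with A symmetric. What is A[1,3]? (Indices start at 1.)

The coefficient of x_1·x_3 in Q is -8. For a symmetric A this equals A[1,3] + A[3,1] = 2·A[1,3].
So A[1,3] = -8/2 = -4.

-4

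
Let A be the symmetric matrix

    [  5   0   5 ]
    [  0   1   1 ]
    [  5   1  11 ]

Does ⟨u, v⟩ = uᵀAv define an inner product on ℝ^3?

Leading principal minors: Δ_1 = 5, Δ_2 = 5, Δ_3 = 25.
All leading principal minors are positive, so by Sylvester's criterion Q is positive definite.
⟨·,·⟩ is an inner product exactly when A is positive definite.

yes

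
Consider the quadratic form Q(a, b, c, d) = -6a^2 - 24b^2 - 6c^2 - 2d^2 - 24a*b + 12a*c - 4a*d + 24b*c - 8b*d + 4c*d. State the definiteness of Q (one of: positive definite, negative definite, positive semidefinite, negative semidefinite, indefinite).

negative semidefinite

Write A = [[-6, -12, 6, -2], [-12, -24, 12, -4], [6, 12, -6, 2], [-2, -4, 2, -2]].
Row-reducing A symmetrically gives the diagonal entries -6, 0, 0, -4/3.
That gives 2 negative, 2 zero pivots.
Hence Q is negative semidefinite.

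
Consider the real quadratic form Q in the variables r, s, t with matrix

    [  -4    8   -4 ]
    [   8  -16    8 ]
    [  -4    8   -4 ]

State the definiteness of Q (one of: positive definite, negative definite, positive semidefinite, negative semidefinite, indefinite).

negative semidefinite

Applying the same elementary operations to the rows and columns of A produces a congruent diagonal matrix with entries -4, 0, 0.
Counting signs: 1 negative, 2 zero.
Hence Q is negative semidefinite.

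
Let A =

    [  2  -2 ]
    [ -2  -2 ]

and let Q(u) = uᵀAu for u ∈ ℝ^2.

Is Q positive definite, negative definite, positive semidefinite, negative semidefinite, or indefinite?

indefinite

For the 2×2 matrix [[2, -2], [-2, -2]]: det = 2·-2 − (-2)² = -8, trace = 0.
det < 0 so the eigenvalues have opposite signs; the form is indefinite.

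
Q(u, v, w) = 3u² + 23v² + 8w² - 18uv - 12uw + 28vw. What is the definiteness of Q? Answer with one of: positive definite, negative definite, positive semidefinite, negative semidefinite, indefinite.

Write A = [[3, -9, -6], [-9, 23, 14], [-6, 14, 8]].
Congruent diagonalization of A (simultaneous row and column reduction) yields pivots 3, -4, 0.
That gives 1 positive, 1 negative, 1 zero pivots.
Hence Q is indefinite.

indefinite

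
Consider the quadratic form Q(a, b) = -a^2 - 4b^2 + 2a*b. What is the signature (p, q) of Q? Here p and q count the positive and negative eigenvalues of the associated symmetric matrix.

The symmetric matrix is A = [[-1, 1], [1, -4]].
Row-reducing A symmetrically gives the diagonal entries -1, -3.
Counting signs: 2 negative.

(0, 2)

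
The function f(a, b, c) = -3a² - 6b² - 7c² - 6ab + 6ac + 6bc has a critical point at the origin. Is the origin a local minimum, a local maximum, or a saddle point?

local maximum

The Hessian at the origin is H = [[-6, -6, 6], [-6, -12, 6], [6, 6, -14]].
An LDLᵀ factorisation of H has diagonal entries -6, -6, -8.
That gives 3 negative pivots.
H is negative definite, so the origin is a strict local maximum.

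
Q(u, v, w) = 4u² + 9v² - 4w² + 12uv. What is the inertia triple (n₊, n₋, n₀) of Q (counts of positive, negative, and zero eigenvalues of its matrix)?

Write A = [[4, 6, 0], [6, 9, 0], [0, 0, -4]].
Symmetric row and column elimination reduces A to a congruent diagonal form with pivots 4, 0, -4.
That gives 1 positive, 1 negative, 1 zero pivots.

(1, 1, 1)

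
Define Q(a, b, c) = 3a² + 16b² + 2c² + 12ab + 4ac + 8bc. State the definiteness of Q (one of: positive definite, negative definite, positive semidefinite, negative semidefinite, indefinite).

positive definite

The symmetric matrix is A = [[3, 6, 2], [6, 16, 4], [2, 4, 2]].
Applying the same elementary operations to the rows and columns of A produces a congruent diagonal matrix with entries 3, 4, 2/3.
That gives 3 positive pivots.
Hence Q is positive definite.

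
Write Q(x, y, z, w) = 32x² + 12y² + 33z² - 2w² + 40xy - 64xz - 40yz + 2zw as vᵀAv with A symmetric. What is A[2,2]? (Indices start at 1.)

12

The coefficient of y² in Q is 12, and that is exactly A[2,2].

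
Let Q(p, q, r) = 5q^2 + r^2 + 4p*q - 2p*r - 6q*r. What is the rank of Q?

The symmetric matrix is A = [[0, 2, -1], [2, 5, -3], [-1, -3, 1]].
Row reduction of A gives 3 nonzero rows, so rank A = 3.

3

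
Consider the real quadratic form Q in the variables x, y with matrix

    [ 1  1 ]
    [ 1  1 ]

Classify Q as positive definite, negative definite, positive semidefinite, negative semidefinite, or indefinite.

positive semidefinite

Row-reducing A symmetrically gives the diagonal entries 1, 0.
Counting signs: 1 positive, 1 zero.
Hence Q is positive semidefinite.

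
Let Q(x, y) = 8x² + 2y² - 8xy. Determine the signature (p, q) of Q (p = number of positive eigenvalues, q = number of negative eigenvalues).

Write A = [[8, -4], [-4, 2]].
Symmetric row and column elimination reduces A to a congruent diagonal form with pivots 8, 0.
That gives 1 positive, 1 zero pivots.

(1, 0)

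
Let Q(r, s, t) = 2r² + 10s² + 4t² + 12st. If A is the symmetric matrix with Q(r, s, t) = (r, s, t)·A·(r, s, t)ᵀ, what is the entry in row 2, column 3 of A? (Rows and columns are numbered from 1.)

6

The coefficient of s·t in Q is 12. For a symmetric A this equals A[2,3] + A[3,2] = 2·A[2,3].
So A[2,3] = 12/2 = 6.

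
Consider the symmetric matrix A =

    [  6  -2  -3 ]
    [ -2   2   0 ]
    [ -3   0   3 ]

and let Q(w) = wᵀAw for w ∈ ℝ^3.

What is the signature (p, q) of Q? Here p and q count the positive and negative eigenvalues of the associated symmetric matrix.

An LDLᵀ factorisation of A has diagonal entries 6, 4/3, 3/4.
So there are 3 positive pivots.

(3, 0)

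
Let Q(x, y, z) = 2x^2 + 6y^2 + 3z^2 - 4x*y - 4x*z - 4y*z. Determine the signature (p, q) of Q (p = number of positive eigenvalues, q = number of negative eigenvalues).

(2, 1)

The symmetric matrix is A = [[2, -2, -2], [-2, 6, -2], [-2, -2, 3]].
Congruent diagonalization of A (simultaneous row and column reduction) yields pivots 2, 4, -3.
Counting signs: 2 positive, 1 negative.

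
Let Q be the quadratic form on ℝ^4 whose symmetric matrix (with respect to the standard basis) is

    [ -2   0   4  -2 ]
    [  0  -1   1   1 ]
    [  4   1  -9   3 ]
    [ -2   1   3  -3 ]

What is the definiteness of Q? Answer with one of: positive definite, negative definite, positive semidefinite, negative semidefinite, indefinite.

negative semidefinite

Row-reducing A symmetrically gives the diagonal entries -2, -1, 0, 0.
So there are 2 negative, 2 zero pivots.
Hence Q is negative semidefinite.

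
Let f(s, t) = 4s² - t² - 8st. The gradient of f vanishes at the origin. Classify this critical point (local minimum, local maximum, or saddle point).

saddle point

The Hessian at the origin is H = [[8, -8], [-8, -2]].
det H = 8·-2 − (-8)² = -80 < 0, so H is indefinite.
Therefore the origin is a saddle point.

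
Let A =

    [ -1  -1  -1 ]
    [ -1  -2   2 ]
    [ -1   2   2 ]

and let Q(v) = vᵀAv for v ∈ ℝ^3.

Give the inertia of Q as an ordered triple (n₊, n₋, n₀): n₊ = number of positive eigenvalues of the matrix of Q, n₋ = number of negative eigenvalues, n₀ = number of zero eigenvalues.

(1, 2, 0)

Congruent diagonalization of A (simultaneous row and column reduction) yields pivots -1, -1, 12.
So there are 1 positive, 2 negative pivots.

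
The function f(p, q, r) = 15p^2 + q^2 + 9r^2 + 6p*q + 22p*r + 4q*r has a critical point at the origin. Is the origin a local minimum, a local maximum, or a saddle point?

The Hessian at the origin is H = [[30, 6, 22], [6, 2, 4], [22, 4, 18]].
An LDLᵀ factorisation of H has diagonal entries 30, 4/5, 5/3.
Counting signs: 3 positive.
H is positive definite, so the origin is a strict local minimum.

local minimum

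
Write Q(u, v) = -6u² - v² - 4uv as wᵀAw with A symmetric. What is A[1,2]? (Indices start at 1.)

The coefficient of u·v in Q is -4. For a symmetric A this equals A[1,2] + A[2,1] = 2·A[1,2].
So A[1,2] = -4/2 = -2.

-2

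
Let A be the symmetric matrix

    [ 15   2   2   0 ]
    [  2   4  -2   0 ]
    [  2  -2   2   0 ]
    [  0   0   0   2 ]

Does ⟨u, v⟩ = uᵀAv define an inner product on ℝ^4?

Leading principal minors: Δ_1 = 15, Δ_2 = 56, Δ_3 = 20, Δ_4 = 40.
All leading principal minors are positive, so by Sylvester's criterion Q is positive definite.
⟨·,·⟩ is an inner product exactly when A is positive definite.

yes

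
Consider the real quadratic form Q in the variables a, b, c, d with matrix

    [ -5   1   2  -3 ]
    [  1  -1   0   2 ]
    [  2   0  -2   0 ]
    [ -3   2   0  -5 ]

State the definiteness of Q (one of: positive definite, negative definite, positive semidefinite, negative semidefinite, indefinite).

negative definite

Leading principal minors: Δ_1 = -5, Δ_2 = 4, Δ_3 = -4, Δ_4 = 2.
The signs alternate starting with Δ_1 < 0, so by Sylvester's criterion Q is negative definite.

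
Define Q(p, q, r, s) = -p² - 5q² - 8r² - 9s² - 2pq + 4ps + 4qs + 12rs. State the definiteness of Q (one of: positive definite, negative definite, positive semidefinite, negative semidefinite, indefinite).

The associated matrix is A = [[-1, -1, 0, 2], [-1, -5, 0, 2], [0, 0, -8, 6], [2, 2, 6, -9]].
Row-reducing A symmetrically gives the diagonal entries -1, -4, -8, -1/2.
That gives 4 negative pivots.
Hence Q is negative definite.

negative definite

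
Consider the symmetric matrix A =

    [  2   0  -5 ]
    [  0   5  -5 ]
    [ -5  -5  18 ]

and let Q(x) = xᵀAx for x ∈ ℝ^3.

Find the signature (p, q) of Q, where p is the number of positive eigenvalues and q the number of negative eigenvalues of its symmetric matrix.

Applying the same elementary operations to the rows and columns of A produces a congruent diagonal matrix with entries 2, 5, 1/2.
Counting signs: 3 positive.

(3, 0)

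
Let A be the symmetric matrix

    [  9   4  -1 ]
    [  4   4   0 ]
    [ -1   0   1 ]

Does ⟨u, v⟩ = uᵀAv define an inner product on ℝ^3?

yes

Leading principal minors: Δ_1 = 9, Δ_2 = 20, Δ_3 = 16.
All leading principal minors are positive, so by Sylvester's criterion Q is positive definite.
⟨·,·⟩ is an inner product exactly when A is positive definite.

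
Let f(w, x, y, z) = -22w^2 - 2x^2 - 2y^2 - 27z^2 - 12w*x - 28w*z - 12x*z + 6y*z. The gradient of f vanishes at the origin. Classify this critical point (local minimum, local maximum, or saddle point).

local maximum

The Hessian at the origin is H = [[-44, -12, 0, -28], [-12, -4, 0, -12], [0, 0, -4, 6], [-28, -12, 6, -54]].
Symmetric row and column elimination reduces H to a congruent diagonal form with pivots -44, -8/11, -4, -1.
Counting signs: 4 negative.
H is negative definite, so the origin is a strict local maximum.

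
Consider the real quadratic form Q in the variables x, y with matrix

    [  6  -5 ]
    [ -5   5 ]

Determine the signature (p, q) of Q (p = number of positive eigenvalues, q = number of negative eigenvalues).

Applying the same elementary operations to the rows and columns of A produces a congruent diagonal matrix with entries 6, 5/6.
That gives 2 positive pivots.

(2, 0)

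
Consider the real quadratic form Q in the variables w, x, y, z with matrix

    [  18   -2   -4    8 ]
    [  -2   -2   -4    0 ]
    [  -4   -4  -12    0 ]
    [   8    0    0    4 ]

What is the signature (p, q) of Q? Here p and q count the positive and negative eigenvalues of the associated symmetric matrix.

(2, 2)

Congruent diagonalization of A (simultaneous row and column reduction) yields pivots 18, -20/9, -4, 4/5.
So there are 2 positive, 2 negative pivots.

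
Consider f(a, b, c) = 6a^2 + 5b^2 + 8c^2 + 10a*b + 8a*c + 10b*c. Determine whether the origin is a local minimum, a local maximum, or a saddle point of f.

local minimum

The Hessian at the origin is H = [[12, 10, 8], [10, 10, 10], [8, 10, 16]].
Row-reducing H symmetrically gives the diagonal entries 12, 5/3, 4.
That gives 3 positive pivots.
H is positive definite, so the origin is a strict local minimum.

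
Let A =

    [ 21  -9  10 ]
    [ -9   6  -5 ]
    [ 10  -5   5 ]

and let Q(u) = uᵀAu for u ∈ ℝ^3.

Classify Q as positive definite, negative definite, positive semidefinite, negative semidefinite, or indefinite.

Congruent diagonalization of A (simultaneous row and column reduction) yields pivots 21, 15/7, 0.
So there are 2 positive, 1 zero pivots.
Hence Q is positive semidefinite.

positive semidefinite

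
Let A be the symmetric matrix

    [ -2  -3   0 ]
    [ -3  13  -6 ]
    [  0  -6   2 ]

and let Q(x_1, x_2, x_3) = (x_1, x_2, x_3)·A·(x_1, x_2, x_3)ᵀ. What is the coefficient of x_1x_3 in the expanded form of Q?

0

The coefficient of x_1x_3 is A[1,3] + A[3,1] = 2·0 = 0.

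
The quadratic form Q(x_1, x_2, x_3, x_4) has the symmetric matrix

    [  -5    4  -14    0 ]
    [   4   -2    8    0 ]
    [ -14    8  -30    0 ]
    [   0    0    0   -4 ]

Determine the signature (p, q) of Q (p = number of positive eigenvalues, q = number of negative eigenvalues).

Applying the same elementary operations to the rows and columns of A produces a congruent diagonal matrix with entries -5, 6/5, 2/3, -4.
Counting signs: 2 positive, 2 negative.

(2, 2)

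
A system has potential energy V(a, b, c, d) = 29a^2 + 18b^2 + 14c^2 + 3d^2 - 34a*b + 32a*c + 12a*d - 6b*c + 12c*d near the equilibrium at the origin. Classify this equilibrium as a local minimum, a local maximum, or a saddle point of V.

local minimum

The Hessian at the origin is H = [[58, -34, 32, 12], [-34, 36, -6, 0], [32, -6, 28, 12], [12, 0, 12, 6]].
Row-reducing H symmetrically gives the diagonal entries 58, 466/29, 50/233, 6/25.
So there are 4 positive pivots.
H is positive definite, so the origin is a strict local minimum.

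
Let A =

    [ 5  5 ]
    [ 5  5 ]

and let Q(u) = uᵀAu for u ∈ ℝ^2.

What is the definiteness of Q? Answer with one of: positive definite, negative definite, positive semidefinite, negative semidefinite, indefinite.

For the 2×2 matrix [[5, 5], [5, 5]]: det = 5·5 − (5)² = 0, trace = 10.
det = 0 so one eigenvalue is zero; the form is semidefinite with the sign of the trace.

positive semidefinite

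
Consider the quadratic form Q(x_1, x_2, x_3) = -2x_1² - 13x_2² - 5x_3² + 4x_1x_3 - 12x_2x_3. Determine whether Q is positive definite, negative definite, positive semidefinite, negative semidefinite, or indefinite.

negative definite

Write A = [[-2, 0, 2], [0, -13, -6], [2, -6, -5]].
Row-reducing A symmetrically gives the diagonal entries -2, -13, -3/13.
That gives 3 negative pivots.
Hence Q is negative definite.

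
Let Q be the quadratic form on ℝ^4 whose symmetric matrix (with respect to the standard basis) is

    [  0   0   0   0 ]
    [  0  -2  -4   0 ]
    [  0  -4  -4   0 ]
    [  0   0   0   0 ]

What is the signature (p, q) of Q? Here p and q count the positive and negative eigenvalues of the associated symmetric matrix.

(1, 1)

Symmetric row and column elimination reduces A to a congruent diagonal form with pivots 0, -2, 4, 0.
Counting signs: 1 positive, 1 negative, 2 zero.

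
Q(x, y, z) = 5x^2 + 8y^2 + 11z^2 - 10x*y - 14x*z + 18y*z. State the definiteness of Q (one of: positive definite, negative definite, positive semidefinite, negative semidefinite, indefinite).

Write A = [[5, -5, -7], [-5, 8, 9], [-7, 9, 11]].
Congruent diagonalization of A (simultaneous row and column reduction) yields pivots 5, 3, -2/15.
That gives 2 positive, 1 negative pivots.
Hence Q is indefinite.

indefinite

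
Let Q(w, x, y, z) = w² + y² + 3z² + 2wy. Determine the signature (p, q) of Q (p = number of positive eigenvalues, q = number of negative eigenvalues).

(2, 0)

Write A = [[1, 0, 1, 0], [0, 0, 0, 0], [1, 0, 1, 0], [0, 0, 0, 3]].
Applying the same elementary operations to the rows and columns of A produces a congruent diagonal matrix with entries 1, 0, 0, 3.
So there are 2 positive, 2 zero pivots.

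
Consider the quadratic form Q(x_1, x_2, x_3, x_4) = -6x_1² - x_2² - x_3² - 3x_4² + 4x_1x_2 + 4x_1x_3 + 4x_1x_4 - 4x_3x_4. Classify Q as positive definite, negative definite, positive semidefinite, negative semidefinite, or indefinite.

The symmetric matrix is A = [[-6, 2, 2, 2], [2, -1, 0, 0], [2, 0, -1, -2], [2, 0, -2, -3]].
Row-reducing A symmetrically gives the diagonal entries -6, -1/3, 1, -1.
So there are 1 positive, 3 negative pivots.
Hence Q is indefinite.

indefinite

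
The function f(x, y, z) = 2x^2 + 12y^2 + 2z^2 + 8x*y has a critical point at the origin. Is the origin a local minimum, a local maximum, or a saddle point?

The Hessian at the origin is H = [[4, 8, 0], [8, 24, 0], [0, 0, 4]].
An LDLᵀ factorisation of H has diagonal entries 4, 8, 4.
Counting signs: 3 positive.
H is positive definite, so the origin is a strict local minimum.

local minimum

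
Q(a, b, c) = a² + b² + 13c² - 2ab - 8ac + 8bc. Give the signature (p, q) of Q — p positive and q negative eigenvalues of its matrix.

The associated matrix is A = [[1, -1, -4], [-1, 1, 4], [-4, 4, 13]].
Applying the same elementary operations to the rows and columns of A produces a congruent diagonal matrix with entries 1, 0, -3.
So there are 1 positive, 1 negative, 1 zero pivots.

(1, 1)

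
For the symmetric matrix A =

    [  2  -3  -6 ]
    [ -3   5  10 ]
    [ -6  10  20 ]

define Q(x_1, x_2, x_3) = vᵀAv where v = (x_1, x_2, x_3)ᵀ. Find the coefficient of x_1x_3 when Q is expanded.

The coefficient of x_1x_3 is A[1,3] + A[3,1] = 2·(-6) = -12.

-12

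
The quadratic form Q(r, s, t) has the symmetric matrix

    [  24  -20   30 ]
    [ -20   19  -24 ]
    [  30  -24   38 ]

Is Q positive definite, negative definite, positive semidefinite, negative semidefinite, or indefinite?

positive definite

Leading principal minors: Δ_1 = 24, Δ_2 = 56, Δ_3 = 4.
All leading principal minors are positive, so by Sylvester's criterion Q is positive definite.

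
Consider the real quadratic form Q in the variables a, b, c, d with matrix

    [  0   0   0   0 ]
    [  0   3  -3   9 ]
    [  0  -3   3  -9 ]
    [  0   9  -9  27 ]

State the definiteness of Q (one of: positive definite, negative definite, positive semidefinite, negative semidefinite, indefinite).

positive semidefinite

Symmetric row and column elimination reduces A to a congruent diagonal form with pivots 0, 3, 0, 0.
Counting signs: 1 positive, 3 zero.
Hence Q is positive semidefinite.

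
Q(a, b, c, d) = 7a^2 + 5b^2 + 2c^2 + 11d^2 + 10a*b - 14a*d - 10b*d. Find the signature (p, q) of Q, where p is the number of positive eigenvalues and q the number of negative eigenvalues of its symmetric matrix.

The associated matrix is A = [[7, 5, 0, -7], [5, 5, 0, -5], [0, 0, 2, 0], [-7, -5, 0, 11]].
Congruent diagonalization of A (simultaneous row and column reduction) yields pivots 7, 10/7, 2, 4.
Counting signs: 4 positive.

(4, 0)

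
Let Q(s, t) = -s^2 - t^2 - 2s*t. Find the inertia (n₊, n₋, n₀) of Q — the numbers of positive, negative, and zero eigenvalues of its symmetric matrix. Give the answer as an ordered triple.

(0, 1, 1)

The associated matrix is A = [[-1, -1], [-1, -1]].
Applying the same elementary operations to the rows and columns of A produces a congruent diagonal matrix with entries -1, 0.
So there are 1 negative, 1 zero pivots.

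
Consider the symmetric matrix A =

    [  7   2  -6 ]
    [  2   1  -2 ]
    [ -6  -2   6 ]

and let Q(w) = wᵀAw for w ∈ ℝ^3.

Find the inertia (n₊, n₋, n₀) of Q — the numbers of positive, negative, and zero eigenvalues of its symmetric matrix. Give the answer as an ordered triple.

(3, 0, 0)

Congruent diagonalization of A (simultaneous row and column reduction) yields pivots 7, 3/7, 2/3.
Counting signs: 3 positive.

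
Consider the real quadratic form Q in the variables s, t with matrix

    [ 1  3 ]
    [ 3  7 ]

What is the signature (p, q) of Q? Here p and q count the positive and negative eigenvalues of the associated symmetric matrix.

Row-reducing A symmetrically gives the diagonal entries 1, -2.
That gives 1 positive, 1 negative pivots.

(1, 1)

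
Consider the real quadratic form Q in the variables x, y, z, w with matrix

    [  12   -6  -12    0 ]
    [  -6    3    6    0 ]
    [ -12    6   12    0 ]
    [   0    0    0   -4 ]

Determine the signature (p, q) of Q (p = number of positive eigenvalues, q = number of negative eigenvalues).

Symmetric row and column elimination reduces A to a congruent diagonal form with pivots 12, 0, 0, -4.
That gives 1 positive, 1 negative, 2 zero pivots.

(1, 1)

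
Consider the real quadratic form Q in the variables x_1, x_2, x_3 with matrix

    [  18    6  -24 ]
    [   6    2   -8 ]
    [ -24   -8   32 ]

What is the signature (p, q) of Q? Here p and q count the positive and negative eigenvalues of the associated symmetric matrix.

Applying the same elementary operations to the rows and columns of A produces a congruent diagonal matrix with entries 18, 0, 0.
Counting signs: 1 positive, 2 zero.

(1, 0)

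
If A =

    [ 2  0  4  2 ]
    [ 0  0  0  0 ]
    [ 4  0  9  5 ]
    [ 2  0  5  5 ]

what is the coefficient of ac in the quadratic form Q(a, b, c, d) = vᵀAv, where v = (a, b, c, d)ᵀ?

8

The coefficient of ac is A[1,3] + A[3,1] = 2·4 = 8.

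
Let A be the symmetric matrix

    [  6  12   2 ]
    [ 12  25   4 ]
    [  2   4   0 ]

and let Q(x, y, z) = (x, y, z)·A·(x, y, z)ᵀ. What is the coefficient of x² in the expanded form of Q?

The coefficient of x² is the diagonal entry A[1,1] = 6.

6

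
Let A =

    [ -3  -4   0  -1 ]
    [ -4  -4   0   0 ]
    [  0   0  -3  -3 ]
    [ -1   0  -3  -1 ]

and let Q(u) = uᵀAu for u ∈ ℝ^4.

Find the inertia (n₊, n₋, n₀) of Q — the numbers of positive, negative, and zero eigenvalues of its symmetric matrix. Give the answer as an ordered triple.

Symmetric row and column elimination reduces A to a congruent diagonal form with pivots -3, 4/3, -3, 1.
That gives 2 positive, 2 negative pivots.

(2, 2, 0)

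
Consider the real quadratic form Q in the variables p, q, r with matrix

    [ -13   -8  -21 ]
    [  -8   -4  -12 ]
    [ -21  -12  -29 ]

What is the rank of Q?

Applying the same elementary operations to the rows and columns of A produces a congruent diagonal matrix with entries -13, 12/13, 4.
So there are 2 positive, 1 negative pivots.
The rank is the number of nonzero pivots: 3.

3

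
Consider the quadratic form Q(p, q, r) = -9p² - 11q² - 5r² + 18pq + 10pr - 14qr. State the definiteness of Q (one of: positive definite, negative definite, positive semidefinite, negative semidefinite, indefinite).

negative definite

The associated matrix is A = [[-9, 9, 5], [9, -11, -7], [5, -7, -5]].
Applying the same elementary operations to the rows and columns of A produces a congruent diagonal matrix with entries -9, -2, -2/9.
That gives 3 negative pivots.
Hence Q is negative definite.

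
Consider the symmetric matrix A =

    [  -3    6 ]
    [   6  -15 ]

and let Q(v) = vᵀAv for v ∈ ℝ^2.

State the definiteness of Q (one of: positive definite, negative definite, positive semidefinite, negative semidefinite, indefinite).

negative definite

For the 2×2 matrix [[-3, 6], [6, -15]]: det = -3·-15 − (6)² = 9, trace = -18.
det > 0 so both eigenvalues share the sign of the trace; trace = -18 < 0 ⇒ both negative.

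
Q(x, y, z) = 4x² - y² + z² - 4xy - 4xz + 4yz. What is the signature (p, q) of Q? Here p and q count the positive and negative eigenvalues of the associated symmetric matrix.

The associated matrix is A = [[4, -2, -2], [-2, -1, 2], [-2, 2, 1]].
Symmetric row and column elimination reduces A to a congruent diagonal form with pivots 4, -2, 1/2.
So there are 2 positive, 1 negative pivots.

(2, 1)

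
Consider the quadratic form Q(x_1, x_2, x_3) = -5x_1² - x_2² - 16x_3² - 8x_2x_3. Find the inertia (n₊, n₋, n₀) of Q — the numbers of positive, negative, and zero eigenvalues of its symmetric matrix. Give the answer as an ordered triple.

The symmetric matrix is A = [[-5, 0, 0], [0, -1, -4], [0, -4, -16]].
Congruent diagonalization of A (simultaneous row and column reduction) yields pivots -5, -1, 0.
Counting signs: 2 negative, 1 zero.

(0, 2, 1)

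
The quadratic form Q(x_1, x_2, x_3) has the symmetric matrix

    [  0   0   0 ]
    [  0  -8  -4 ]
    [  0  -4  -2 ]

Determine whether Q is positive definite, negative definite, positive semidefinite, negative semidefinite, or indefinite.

negative semidefinite

Row-reducing A symmetrically gives the diagonal entries 0, -8, 0.
So there are 1 negative, 2 zero pivots.
Hence Q is negative semidefinite.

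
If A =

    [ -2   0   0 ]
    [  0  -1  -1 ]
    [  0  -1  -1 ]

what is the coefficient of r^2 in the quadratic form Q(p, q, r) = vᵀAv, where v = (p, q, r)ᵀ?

The coefficient of r^2 is the diagonal entry A[3,3] = -1.

-1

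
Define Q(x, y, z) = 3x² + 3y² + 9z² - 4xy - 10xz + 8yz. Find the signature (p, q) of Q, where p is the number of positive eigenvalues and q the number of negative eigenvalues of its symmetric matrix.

(3, 0)

The symmetric matrix is A = [[3, -2, -5], [-2, 3, 4], [-5, 4, 9]].
Row-reducing A symmetrically gives the diagonal entries 3, 5/3, 2/5.
Counting signs: 3 positive.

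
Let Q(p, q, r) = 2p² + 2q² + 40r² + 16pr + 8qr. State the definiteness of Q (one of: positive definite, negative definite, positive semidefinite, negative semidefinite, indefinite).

positive semidefinite

Write A = [[2, 0, 8], [0, 2, 4], [8, 4, 40]].
Symmetric row and column elimination reduces A to a congruent diagonal form with pivots 2, 2, 0.
Counting signs: 2 positive, 1 zero.
Hence Q is positive semidefinite.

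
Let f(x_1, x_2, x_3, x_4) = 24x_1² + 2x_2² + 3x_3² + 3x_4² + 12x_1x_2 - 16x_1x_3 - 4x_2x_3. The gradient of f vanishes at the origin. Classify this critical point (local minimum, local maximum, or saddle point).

The Hessian at the origin is H = [[48, 12, -16, 0], [12, 4, -4, 0], [-16, -4, 6, 0], [0, 0, 0, 6]].
An LDLᵀ factorisation of H has diagonal entries 48, 1, 2/3, 6.
That gives 4 positive pivots.
H is positive definite, so the origin is a strict local minimum.

local minimum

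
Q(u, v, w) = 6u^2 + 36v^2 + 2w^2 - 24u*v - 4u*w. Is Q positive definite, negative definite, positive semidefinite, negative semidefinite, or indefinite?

positive semidefinite

The symmetric matrix is A = [[6, -12, -2], [-12, 36, 0], [-2, 0, 2]].
Applying the same elementary operations to the rows and columns of A produces a congruent diagonal matrix with entries 6, 12, 0.
That gives 2 positive, 1 zero pivots.
Hence Q is positive semidefinite.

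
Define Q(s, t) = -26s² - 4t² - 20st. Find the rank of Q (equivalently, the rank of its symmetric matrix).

2

Write A = [[-26, -10], [-10, -4]].
An LDLᵀ factorisation of A has diagonal entries -26, -2/13.
Counting signs: 2 negative.
The rank is the number of nonzero pivots: 2.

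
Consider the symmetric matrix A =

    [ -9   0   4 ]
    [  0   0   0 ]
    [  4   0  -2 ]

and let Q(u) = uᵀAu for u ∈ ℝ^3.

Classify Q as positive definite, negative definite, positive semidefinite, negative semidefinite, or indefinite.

negative semidefinite

Row-reducing A symmetrically gives the diagonal entries -9, 0, -2/9.
Counting signs: 2 negative, 1 zero.
Hence Q is negative semidefinite.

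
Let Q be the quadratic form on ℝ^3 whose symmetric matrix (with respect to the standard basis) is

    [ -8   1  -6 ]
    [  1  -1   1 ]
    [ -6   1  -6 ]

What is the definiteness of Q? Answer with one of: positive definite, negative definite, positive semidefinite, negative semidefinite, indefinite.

Applying the same elementary operations to the rows and columns of A produces a congruent diagonal matrix with entries -8, -7/8, -10/7.
Counting signs: 3 negative.
Hence Q is negative definite.

negative definite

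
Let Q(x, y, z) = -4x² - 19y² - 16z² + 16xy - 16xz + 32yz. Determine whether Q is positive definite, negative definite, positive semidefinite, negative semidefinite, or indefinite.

negative semidefinite

Write A = [[-4, 8, -8], [8, -19, 16], [-8, 16, -16]].
Congruent diagonalization of A (simultaneous row and column reduction) yields pivots -4, -3, 0.
That gives 2 negative, 1 zero pivots.
Hence Q is negative semidefinite.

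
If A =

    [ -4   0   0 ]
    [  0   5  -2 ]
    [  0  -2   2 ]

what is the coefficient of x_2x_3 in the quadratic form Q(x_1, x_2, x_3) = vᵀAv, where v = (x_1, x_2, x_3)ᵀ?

The coefficient of x_2x_3 is A[2,3] + A[3,2] = 2·(-2) = -4.

-4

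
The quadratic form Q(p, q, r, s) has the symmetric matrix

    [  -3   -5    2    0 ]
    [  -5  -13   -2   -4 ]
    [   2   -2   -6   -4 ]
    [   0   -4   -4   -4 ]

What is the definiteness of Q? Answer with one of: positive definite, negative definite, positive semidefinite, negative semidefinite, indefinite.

indefinite

Congruent diagonalization of A (simultaneous row and column reduction) yields pivots -3, -14/3, 10/7, -4/5.
Counting signs: 1 positive, 3 negative.
Hence Q is indefinite.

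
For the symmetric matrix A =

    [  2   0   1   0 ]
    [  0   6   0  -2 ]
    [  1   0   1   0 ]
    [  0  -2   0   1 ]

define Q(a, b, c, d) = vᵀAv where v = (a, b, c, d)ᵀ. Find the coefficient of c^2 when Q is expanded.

The coefficient of c^2 is the diagonal entry A[3,3] = 1.

1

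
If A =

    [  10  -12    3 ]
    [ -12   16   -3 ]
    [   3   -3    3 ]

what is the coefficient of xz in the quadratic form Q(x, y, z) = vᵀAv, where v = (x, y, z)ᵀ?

The coefficient of xz is A[1,3] + A[3,1] = 2·3 = 6.

6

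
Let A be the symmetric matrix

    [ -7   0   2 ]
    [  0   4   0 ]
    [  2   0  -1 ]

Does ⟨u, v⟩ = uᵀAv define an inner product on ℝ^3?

Congruent diagonalization of A (simultaneous row and column reduction) yields pivots -7, 4, -3/7.
Counting signs: 1 positive, 2 negative.
Hence Q is indefinite.
⟨·,·⟩ is an inner product exactly when A is positive definite.

no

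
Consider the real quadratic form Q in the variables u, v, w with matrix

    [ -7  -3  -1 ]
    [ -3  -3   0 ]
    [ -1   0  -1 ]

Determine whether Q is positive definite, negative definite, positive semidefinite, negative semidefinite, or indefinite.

Symmetric row and column elimination reduces A to a congruent diagonal form with pivots -7, -12/7, -3/4.
So there are 3 negative pivots.
Hence Q is negative definite.

negative definite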